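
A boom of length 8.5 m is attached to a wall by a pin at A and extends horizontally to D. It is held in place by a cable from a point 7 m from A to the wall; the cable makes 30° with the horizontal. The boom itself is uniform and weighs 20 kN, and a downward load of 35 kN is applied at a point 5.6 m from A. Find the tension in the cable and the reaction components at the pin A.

T = 80.29 kN, A_x = 69.53 kN, A_y = 14.86 kN

ΣM about A: T·sin30°·7 − 20·4.25 − 35·5.6 = 0 → T = 281/(7·0.5) = 80.2857 ≈ 80.29 kN.
ΣF_x = 0: A_x − T·cos30° = 0 → A_x = 80.2857 × 0.866025 = 69.53 kN.
ΣF_y = 0: A_y + T·sin30° − 20 − 35 = 0 → A_y = 55 − 80.2857 × 0.5 = 14.86 kN.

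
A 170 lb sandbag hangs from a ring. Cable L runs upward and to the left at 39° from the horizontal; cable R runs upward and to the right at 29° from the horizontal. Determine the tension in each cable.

ΣF_x = 0: −T_L·cos39° + T_R·cos29° = 0 → T_R = 0.888553·T_L.
ΣF_y = 0: T_L·sin39° + T_R·sin29° = 170.
Substitute: T_L·(0.62932 + 0.888553·0.48481) = 170 → T_L = 160.362 ≈ 160.4 lb.
Then T_R = 0.888553 × 160.362 = 142.5 lb.

T_L = 160.4 lb, T_R = 142.5 lb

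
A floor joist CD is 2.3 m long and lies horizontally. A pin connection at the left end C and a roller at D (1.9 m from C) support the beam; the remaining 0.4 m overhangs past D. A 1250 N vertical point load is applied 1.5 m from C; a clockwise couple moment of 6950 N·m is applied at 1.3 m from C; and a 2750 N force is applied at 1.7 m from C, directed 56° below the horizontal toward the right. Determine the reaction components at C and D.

C_x = -1538 N, C_y = -3155 N, D_y = 6685 N

Taking moments about C: D_y·1.9 − 1250·1.5 − 6950 − 2750·sin56°·1.7 = 0 → D_y = 12700.8/1.9 = 6684.63 ≈ 6685 N.
ΣF_y = 0: C_y + 6684.63 − 1250 − 2750·sin56° = 0 → C_y = -3155 N.
ΣF_x = 0: C_x + 2750·cos56° = 0 → C_x = -1538 N.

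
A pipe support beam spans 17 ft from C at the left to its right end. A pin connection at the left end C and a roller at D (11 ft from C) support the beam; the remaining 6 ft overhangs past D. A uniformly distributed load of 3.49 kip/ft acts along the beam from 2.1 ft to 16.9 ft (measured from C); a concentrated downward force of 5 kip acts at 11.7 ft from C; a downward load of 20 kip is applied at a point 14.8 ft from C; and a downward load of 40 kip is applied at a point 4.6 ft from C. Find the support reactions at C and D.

C_x = 0, C_y = 23.09 kip, D_y = 93.56 kip

Resultant of the distributed load: 3.49 × 14.8 = 51.652 kip at 9.5 ft from C.
Moments about C: D_y·11 − (3.49·14.8)·9.5 − 5·11.7 − 20·14.8 − 40·4.6 = 0 → D_y = 1029.194/11 = 93.5631 ≈ 93.56 kip.
ΣF_y = 0: C_y + 93.5631 − 3.49·14.8 − 5 − 20 − 40 = 0 → C_y = 23.09 kip.
ΣF_x = 0: no horizontal applied forces, so C_x = 0.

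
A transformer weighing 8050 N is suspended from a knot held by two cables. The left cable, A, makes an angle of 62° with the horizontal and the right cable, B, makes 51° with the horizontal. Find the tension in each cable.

ΣF_x = 0: −T_A·cos62° + T_B·cos51° = 0 → T_B = 0.745998·T_A.
ΣF_y = 0: T_A·sin62° + T_B·sin51° = 8050.
Substitute: T_A·(0.882948 + 0.745998·0.777146) = 8050 → T_A = 5503.53 ≈ 5504 N.
Then T_B = 0.745998 × 5503.53 = 4106 N.

T_A = 5504 N, T_B = 4106 N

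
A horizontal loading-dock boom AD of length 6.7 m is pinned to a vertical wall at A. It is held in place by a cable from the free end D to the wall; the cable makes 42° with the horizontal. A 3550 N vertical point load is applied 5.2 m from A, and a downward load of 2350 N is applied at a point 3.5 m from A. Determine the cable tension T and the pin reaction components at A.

ΣM about A: T·sin42°·6.7 − 3550·5.2 − 2350·3.5 = 0 → T = 26685/(6.7·0.669131) = 5952.25 ≈ 5952 N.
ΣF_x = 0: A_x − T·cos42° = 0 → A_x = 5952.25 × 0.743145 = 4423 N.
ΣF_y = 0: A_y + T·sin42° − 3550 − 2350 = 0 → A_y = 5900 − 5952.25 × 0.669131 = 1917 N.

T = 5952 N, A_x = 4423 N, A_y = 1917 N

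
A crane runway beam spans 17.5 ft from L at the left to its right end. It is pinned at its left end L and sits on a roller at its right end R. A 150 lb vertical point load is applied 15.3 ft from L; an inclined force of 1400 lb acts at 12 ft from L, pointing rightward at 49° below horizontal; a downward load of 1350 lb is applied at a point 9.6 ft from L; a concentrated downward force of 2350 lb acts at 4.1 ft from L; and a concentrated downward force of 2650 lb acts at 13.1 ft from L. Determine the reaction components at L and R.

Moments about L: R_y·17.5 − 150·15.3 − 1400·sin49°·12 − 1350·9.6 − 2350·4.1 − 2650·13.1 = 0 → R_y = 72284.1/17.5 = 4130.52 ≈ 4131 lb.
ΣF_y = 0: L_y + 4130.52 − 150 − 1400·sin49° − 1350 − 2350 − 2650 = 0 → L_y = 3426 lb.
ΣF_x = 0: L_x + 1400·cos49° = 0 → L_x = -918.5 lb.

L_x = -918.5 lb, L_y = 3426 lb, R_y = 4131 lb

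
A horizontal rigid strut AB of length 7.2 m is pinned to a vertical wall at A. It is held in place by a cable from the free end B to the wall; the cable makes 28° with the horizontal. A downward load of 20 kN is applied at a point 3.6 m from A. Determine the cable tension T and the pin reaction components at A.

ΣM about A: T·sin28°·7.2 − 20·3.6 = 0 → T = 72/(7.2·0.469472) = 21.3005 ≈ 21.30 kN.
ΣF_x = 0: A_x − T·cos28° = 0 → A_x = 21.3005 × 0.882948 = 18.81 kN.
ΣF_y = 0: A_y + T·sin28° − 20 = 0 → A_y = 20 − 21.3005 × 0.469472 = 10.00 kN.

T = 21.30 kN, A_x = 18.81 kN, A_y = 10.00 kN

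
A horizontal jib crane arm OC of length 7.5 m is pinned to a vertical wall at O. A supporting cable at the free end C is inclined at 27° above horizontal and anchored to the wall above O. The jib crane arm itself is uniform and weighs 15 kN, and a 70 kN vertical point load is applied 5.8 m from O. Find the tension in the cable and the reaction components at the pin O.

ΣM about O: T·sin27°·7.5 − 15·3.75 − 70·5.8 = 0 → T = 462.25/(7.5·0.45399) = 135.759 ≈ 135.8 kN.
ΣF_x = 0: O_x − T·cos27° = 0 → O_x = 135.759 × 0.891007 = 121.0 kN.
ΣF_y = 0: O_y + T·sin27° − 15 − 70 = 0 → O_y = 85 − 135.759 × 0.45399 = 23.37 kN.

T = 135.8 kN, O_x = 121.0 kN, O_y = 23.37 kN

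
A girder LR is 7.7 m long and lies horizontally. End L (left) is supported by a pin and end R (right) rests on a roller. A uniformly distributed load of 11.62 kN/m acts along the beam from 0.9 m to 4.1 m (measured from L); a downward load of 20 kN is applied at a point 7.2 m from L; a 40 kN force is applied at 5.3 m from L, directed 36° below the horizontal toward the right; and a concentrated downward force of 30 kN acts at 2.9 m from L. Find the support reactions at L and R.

L_x = -32.36 kN, L_y = 52.44 kN, R_y = 58.26 kN

Resultant of the distributed load: 11.62 × 3.2 = 37.184 kN at 2.5 m from L.
Moments about L: R_y·7.7 − (11.62·3.2)·2.5 − 20·7.2 − 40·sin36°·5.3 − 30·2.9 = 0 → R_y = 448.57/7.7 = 58.2558 ≈ 58.26 kN.
ΣF_y = 0: L_y + 58.2558 − 11.62·3.2 − 20 − 40·sin36° − 30 = 0 → L_y = 52.44 kN.
ΣF_x = 0: L_x + 40·cos36° = 0 → L_x = -32.36 kN.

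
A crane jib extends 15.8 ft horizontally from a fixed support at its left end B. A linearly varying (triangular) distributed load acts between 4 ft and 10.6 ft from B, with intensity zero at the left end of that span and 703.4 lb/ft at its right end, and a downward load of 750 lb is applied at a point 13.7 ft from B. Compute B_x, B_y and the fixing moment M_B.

Resultant of the triangular load: ½ × 703.4 × 6.6 = 2321.22 lb, acting at 8.4 ft from B (one-third of the span from the peak).
ΣF_x = 0: B_x = 0.
ΣF_y = 0: B_y − ½·703.4·6.6 − 750 = 0 → B_y = 3071 lb.
ΣM about B: M_B − (½·703.4·6.6)·8.4 − 750·13.7 = 0 → M_B = 29770 lb·ft.

B_x = 0, B_y = 3071 lb, M_B = 29770 lb·ft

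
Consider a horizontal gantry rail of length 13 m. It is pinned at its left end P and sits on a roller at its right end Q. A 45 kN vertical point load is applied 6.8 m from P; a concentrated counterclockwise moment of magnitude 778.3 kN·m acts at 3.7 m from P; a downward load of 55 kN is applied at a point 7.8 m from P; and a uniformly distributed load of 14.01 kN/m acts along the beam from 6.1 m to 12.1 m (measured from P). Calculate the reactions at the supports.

Resultant of the distributed load: 14.01 × 6 = 84.06 kN at 9.1 m from P.
ΣM about P: Q_y·13 − 45·6.8 + 778.3 − 55·7.8 − (14.01·6)·9.1 = 0 → Q_y = 721.646/13 = 55.5112 ≈ 55.51 kN.
ΣF_y = 0: P_y + 55.5112 − 45 − 55 − 14.01·6 = 0 → P_y = 128.5 kN.
ΣF_x = 0: no horizontal applied forces, so P_x = 0.

P_x = 0, P_y = 128.5 kN, Q_y = 55.51 kN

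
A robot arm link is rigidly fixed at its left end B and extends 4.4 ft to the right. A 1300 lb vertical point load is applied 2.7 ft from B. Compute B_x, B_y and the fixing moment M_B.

B_x = 0, B_y = 1300 lb, M_B = 3510 lb·ft

ΣF_x = 0: B_x = 0.
ΣF_y = 0: B_y − 1300 = 0 → B_y = 1300 lb.
ΣM about B: M_B − 1300·2.7 = 0 → M_B = 3510 lb·ft.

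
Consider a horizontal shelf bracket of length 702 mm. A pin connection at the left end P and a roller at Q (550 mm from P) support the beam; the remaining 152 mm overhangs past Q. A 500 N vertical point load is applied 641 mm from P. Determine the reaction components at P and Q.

Moments about P: Q_y·550 − 500·641 = 0 → Q_y = 320500/550 = 582.727 ≈ 582.7 N.
ΣF_y = 0: P_y + 582.727 − 500 = 0 → P_y = -82.73 N.
ΣF_x = 0: no horizontal applied forces, so P_x = 0.

P_x = 0, P_y = -82.73 N, Q_y = 582.7 N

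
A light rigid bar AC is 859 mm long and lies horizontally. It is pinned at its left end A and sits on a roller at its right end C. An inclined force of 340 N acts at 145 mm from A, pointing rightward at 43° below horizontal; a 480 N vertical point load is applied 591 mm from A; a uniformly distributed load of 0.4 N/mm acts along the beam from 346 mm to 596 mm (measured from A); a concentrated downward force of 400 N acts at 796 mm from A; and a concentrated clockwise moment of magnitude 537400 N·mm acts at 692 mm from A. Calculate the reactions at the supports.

Resultant of the distributed load: 0.4 × 250 = 100 N at 471 mm from A.
Moments about A: C_y·859 − 340·sin43°·145 − 480·591 − (0.4·250)·471 − 400·796 − 537400 = 0 → C_y = 1220200/859 = 1420.49 ≈ 1420 N.
ΣF_y = 0: A_y + 1420.49 − 340·sin43° − 480 − 0.4·250 − 400 = 0 → A_y = -208.6 N.
ΣF_x = 0: A_x + 340·cos43° = 0 → A_x = -248.7 N.

A_x = -248.7 N, A_y = -208.6 N, C_y = 1420 N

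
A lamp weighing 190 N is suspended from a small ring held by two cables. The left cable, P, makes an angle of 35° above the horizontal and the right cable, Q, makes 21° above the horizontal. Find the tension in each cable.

T_P = 214.0 N, T_Q = 187.7 N

ΣF_x = 0: −T_P·cos35° + T_Q·cos21° = 0 → T_Q = 0.877431·T_P.
ΣF_y = 0: T_P·sin35° + T_Q·sin21° = 190.
Substitute: T_P·(0.573576 + 0.877431·0.358368) = 190 → T_P = 213.959 ≈ 214.0 N.
Then T_Q = 0.877431 × 213.959 = 187.7 N.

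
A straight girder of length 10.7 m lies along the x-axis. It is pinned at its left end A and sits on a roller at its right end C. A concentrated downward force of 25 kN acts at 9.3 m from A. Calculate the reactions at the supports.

A_x = 0, A_y = 3.271 kN, C_y = 21.73 kN

Moments about A: C_y·10.7 − 25·9.3 = 0 → C_y = 232.5/10.7 = 21.729 ≈ 21.73 kN.
ΣF_y = 0: A_y + 21.729 − 25 = 0 → A_y = 3.271 kN.
ΣF_x = 0: no horizontal applied forces, so A_x = 0.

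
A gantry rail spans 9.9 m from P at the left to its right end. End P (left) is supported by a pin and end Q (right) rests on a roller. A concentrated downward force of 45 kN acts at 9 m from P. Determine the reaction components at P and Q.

Moments about P: Q_y·9.9 − 45·9 = 0 → Q_y = 405/9.9 = 40.9091 ≈ 40.91 kN.
ΣF_y = 0: P_y + 40.9091 − 45 = 0 → P_y = 4.091 kN.
ΣF_x = 0: no horizontal applied forces, so P_x = 0.

P_x = 0, P_y = 4.091 kN, Q_y = 40.91 kN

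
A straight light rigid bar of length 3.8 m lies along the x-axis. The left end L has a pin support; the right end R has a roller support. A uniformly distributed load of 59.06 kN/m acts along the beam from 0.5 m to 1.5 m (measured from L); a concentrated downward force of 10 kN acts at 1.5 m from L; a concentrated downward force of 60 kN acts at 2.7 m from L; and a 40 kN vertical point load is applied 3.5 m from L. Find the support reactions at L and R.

L_x = 0, L_y = 70.10 kN, R_y = 98.96 kN

Resultant of the distributed load: 59.06 × 1 = 59.06 kN at 1 m from L.
Moments about L: R_y·3.8 − (59.06·1)·1 − 10·1.5 − 60·2.7 − 40·3.5 = 0 → R_y = 376.06/3.8 = 98.9632 ≈ 98.96 kN.
ΣF_y = 0: L_y + 98.9632 − 59.06·1 − 10 − 60 − 40 = 0 → L_y = 70.10 kN.
ΣF_x = 0: no horizontal applied forces, so L_x = 0.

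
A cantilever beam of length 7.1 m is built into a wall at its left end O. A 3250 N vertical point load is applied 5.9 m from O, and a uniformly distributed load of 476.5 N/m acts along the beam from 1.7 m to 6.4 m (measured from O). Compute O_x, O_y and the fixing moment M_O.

Resultant of the distributed load: 476.5 × 4.7 = 2239.55 N at 4.05 m from O.
ΣF_x = 0: O_x = 0.
ΣF_y = 0: O_y − 3250 − 476.5·4.7 = 0 → O_y = 5490 N.
ΣM about O: M_O − 3250·5.9 − (476.5·4.7)·4.05 = 0 → M_O = 28250 N·m.

O_x = 0, O_y = 5490 N, M_O = 28250 N·m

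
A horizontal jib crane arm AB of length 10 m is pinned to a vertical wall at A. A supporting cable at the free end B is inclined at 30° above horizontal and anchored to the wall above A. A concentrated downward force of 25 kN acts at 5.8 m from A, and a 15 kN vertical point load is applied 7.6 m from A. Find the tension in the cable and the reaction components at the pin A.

T = 51.80 kN, A_x = 44.86 kN, A_y = 14.10 kN

ΣM about A: T·sin30°·10 − 25·5.8 − 15·7.6 = 0 → T = 259/(10·0.5) = 51.80 kN.
ΣF_x = 0: A_x − T·cos30° = 0 → A_x = 51.8 × 0.866025 = 44.86 kN.
ΣF_y = 0: A_y + T·sin30° − 25 − 15 = 0 → A_y = 40 − 51.8 × 0.5 = 14.10 kN.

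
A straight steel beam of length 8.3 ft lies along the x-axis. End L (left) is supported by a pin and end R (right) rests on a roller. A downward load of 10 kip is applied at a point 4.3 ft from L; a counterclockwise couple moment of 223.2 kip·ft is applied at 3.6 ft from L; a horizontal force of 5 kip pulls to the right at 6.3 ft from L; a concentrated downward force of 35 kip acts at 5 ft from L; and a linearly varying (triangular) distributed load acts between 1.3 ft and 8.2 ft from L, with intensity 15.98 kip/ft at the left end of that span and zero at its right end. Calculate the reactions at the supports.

Resultant of the triangular load: ½ × 15.98 × 6.9 = 55.131 kip, acting at 3.6 ft from L (one-third of the span from the peak).
Taking moments about L: R_y·8.3 − 10·4.3 + 223.2 − 35·5 − (½·15.98·6.9)·3.6 = 0 → R_y = 193.2716/8.3 = 23.2857 ≈ 23.29 kip.
ΣF_y = 0: L_y + 23.2857 − 10 − 35 − ½·15.98·6.9 = 0 → L_y = 76.85 kip.
ΣF_x = 0: L_x + 5 = 0 → L_x = -5.000 kip.

L_x = -5.000 kip, L_y = 76.85 kip, R_y = 23.29 kip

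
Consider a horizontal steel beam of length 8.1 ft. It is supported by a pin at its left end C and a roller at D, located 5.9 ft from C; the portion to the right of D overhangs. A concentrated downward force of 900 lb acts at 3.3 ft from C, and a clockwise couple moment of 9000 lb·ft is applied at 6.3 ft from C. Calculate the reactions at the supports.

C_x = 0, C_y = -1129 lb, D_y = 2029 lb

ΣM about C: D_y·5.9 − 900·3.3 − 9000 = 0 → D_y = 11970/5.9 = 2028.81 ≈ 2029 lb.
ΣF_y = 0: C_y + 2028.81 − 900 = 0 → C_y = -1129 lb.
ΣF_x = 0: no horizontal applied forces, so C_x = 0.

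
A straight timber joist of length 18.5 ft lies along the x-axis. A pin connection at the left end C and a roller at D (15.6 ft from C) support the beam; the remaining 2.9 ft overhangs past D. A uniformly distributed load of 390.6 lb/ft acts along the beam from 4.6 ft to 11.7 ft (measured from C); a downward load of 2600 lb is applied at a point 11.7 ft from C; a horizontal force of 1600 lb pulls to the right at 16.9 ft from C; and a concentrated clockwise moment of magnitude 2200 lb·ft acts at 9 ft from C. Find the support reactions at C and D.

Resultant of the distributed load: 390.6 × 7.1 = 2773.26 lb at 8.15 ft from C.
Taking moments about C: D_y·15.6 − (390.6·7.1)·8.15 − 2600·11.7 − 2200 = 0 → D_y = 55222.069/15.6 = 3539.88 ≈ 3540 lb.
ΣF_y = 0: C_y + 3539.88 − 390.6·7.1 − 2600 = 0 → C_y = 1833 lb.
ΣF_x = 0: C_x + 1600 = 0 → C_x = -1600 lb.

C_x = -1600 lb, C_y = 1833 lb, D_y = 3540 lb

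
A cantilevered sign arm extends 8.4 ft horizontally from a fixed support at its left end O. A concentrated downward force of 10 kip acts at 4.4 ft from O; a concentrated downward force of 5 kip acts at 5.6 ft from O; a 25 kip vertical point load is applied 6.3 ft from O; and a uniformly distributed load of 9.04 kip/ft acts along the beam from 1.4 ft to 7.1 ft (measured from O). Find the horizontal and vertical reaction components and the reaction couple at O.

Resultant of the distributed load: 9.04 × 5.7 = 51.528 kip at 4.25 ft from O.
ΣF_x = 0: O_x = 0.
ΣF_y = 0: O_y − 10 − 5 − 25 − 9.04·5.7 = 0 → O_y = 91.53 kip.
ΣM about O: M_O − 10·4.4 − 5·5.6 − 25·6.3 − (9.04·5.7)·4.25 = 0 → M_O = 448.5 kip·ft.

O_x = 0, O_y = 91.53 kip, M_O = 448.5 kip·ft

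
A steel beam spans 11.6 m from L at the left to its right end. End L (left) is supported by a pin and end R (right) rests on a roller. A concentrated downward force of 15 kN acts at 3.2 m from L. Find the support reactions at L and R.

L_x = 0, L_y = 10.86 kN, R_y = 4.138 kN

ΣM about L: R_y·11.6 − 15·3.2 = 0 → R_y = 48/11.6 = 4.13793 ≈ 4.138 kN.
ΣF_y = 0: L_y + 4.13793 − 15 = 0 → L_y = 10.86 kN.
ΣF_x = 0: no horizontal applied forces, so L_x = 0.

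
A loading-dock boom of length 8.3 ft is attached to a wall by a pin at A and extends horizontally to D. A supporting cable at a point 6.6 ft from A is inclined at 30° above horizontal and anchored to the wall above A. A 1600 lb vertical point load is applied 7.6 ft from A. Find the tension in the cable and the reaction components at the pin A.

T = 3685 lb, A_x = 3191 lb, A_y = -242.4 lb

ΣM about A: T·sin30°·6.6 − 1600·7.6 = 0 → T = 12160/(6.6·0.5) = 3684.85 ≈ 3685 lb.
ΣF_x = 0: A_x − T·cos30° = 0 → A_x = 3684.85 × 0.866025 = 3191 lb.
ΣF_y = 0: A_y + T·sin30° − 1600 = 0 → A_y = 1600 − 3684.85 × 0.5 = -242.4 lb.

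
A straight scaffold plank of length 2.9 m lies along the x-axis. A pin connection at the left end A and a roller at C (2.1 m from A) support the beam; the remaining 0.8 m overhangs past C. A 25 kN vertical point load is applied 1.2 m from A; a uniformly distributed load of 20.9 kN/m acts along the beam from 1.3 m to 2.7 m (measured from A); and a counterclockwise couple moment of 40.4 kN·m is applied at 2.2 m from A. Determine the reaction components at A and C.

A_x = 0, A_y = 31.35 kN, C_y = 22.91 kN

Resultant of the distributed load: 20.9 × 1.4 = 29.26 kN at 2 m from A.
Taking moments about A: C_y·2.1 − 25·1.2 − (20.9·1.4)·2 + 40.4 = 0 → C_y = 48.12/2.1 = 22.9143 ≈ 22.91 kN.
ΣF_y = 0: A_y + 22.9143 − 25 − 20.9·1.4 = 0 → A_y = 31.35 kN.
ΣF_x = 0: no horizontal applied forces, so A_x = 0.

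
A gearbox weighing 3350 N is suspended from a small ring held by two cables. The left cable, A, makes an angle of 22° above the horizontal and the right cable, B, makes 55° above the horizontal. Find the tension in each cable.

T_A = 1972 N, T_B = 3188 N

ΣF_x = 0: −T_A·cos22° + T_B·cos55° = 0 → T_B = 1.6165·T_A.
ΣF_y = 0: T_A·sin22° + T_B·sin55° = 3350.
Substitute: T_A·(0.374607 + 1.6165·0.819152) = 3350 → T_A = 1972.02 ≈ 1972 N.
Then T_B = 1.6165 × 1972.02 = 3188 N.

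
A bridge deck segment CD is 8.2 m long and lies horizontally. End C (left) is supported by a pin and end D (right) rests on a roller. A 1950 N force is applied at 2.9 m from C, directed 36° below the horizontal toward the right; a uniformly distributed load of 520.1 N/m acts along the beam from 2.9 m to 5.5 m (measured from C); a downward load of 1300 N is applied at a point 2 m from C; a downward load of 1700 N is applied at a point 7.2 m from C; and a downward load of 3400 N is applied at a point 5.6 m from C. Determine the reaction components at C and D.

Resultant of the distributed load: 520.1 × 2.6 = 1352.26 N at 4.2 m from C.
Moments about C: D_y·8.2 − 1950·sin36°·2.9 − (520.1·2.6)·4.2 − 1300·2 − 1700·7.2 − 3400·5.6 = 0 → D_y = 42883.4/8.2 = 5229.68 ≈ 5230 N.
ΣF_y = 0: C_y + 5229.68 − 1950·sin36° − 520.1·2.6 − 1300 − 1700 − 3400 = 0 → C_y = 3669 N.
ΣF_x = 0: C_x + 1950·cos36° = 0 → C_x = -1578 N.

C_x = -1578 N, C_y = 3669 N, D_y = 5230 N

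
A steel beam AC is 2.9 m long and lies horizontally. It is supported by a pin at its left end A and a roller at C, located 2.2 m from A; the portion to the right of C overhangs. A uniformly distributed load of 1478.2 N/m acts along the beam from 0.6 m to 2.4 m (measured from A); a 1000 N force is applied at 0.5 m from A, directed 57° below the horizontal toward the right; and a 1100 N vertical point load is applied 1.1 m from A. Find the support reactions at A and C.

Resultant of the distributed load: 1478.2 × 1.8 = 2660.76 N at 1.5 m from A.
ΣM about A: C_y·2.2 − (1478.2·1.8)·1.5 − 1000·sin57°·0.5 − 1100·1.1 = 0 → C_y = 5620.48/2.2 = 2554.76 ≈ 2555 N.
ΣF_y = 0: A_y + 2554.76 − 1478.2·1.8 − 1000·sin57° − 1100 = 0 → A_y = 2045 N.
ΣF_x = 0: A_x + 1000·cos57° = 0 → A_x = -544.6 N.

A_x = -544.6 N, A_y = 2045 N, C_y = 2555 N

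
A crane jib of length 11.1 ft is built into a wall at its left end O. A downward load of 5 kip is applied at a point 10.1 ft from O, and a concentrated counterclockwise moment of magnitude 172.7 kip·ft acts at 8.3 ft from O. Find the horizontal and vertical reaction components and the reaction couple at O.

O_x = 0, O_y = 5.000 kip, M_O = -122.2 kip·ft

ΣF_x = 0: O_x = 0.
ΣF_y = 0: O_y − 5 = 0 → O_y = 5.000 kip.
ΣM about O: M_O − 5·10.1 + 172.7 = 0 → M_O = -122.2 kip·ft.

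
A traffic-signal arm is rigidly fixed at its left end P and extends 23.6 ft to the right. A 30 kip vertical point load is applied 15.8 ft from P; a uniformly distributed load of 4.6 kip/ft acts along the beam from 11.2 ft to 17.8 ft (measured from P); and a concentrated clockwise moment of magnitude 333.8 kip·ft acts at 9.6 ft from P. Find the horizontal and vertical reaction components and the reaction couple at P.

P_x = 0, P_y = 60.36 kip, M_P = 1248 kip·ft

Resultant of the distributed load: 4.6 × 6.6 = 30.36 kip at 14.5 ft from P.
ΣF_x = 0: P_x = 0.
ΣF_y = 0: P_y − 30 − 4.6·6.6 = 0 → P_y = 60.36 kip.
ΣM about P: M_P − 30·15.8 − (4.6·6.6)·14.5 − 333.8 = 0 → M_P = 1248 kip·ft.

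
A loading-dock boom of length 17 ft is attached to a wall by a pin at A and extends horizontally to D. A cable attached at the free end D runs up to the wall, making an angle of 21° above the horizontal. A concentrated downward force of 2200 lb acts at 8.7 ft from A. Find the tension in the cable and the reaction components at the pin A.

T = 3142 lb, A_x = 2933 lb, A_y = 1074 lb

ΣM about A: T·sin21°·17 − 2200·8.7 = 0 → T = 19140/(17·0.358368) = 3141.69 ≈ 3142 lb.
ΣF_x = 0: A_x − T·cos21° = 0 → A_x = 3141.69 × 0.93358 = 2933 lb.
ΣF_y = 0: A_y + T·sin21° − 2200 = 0 → A_y = 2200 − 3141.69 × 0.358368 = 1074 lb.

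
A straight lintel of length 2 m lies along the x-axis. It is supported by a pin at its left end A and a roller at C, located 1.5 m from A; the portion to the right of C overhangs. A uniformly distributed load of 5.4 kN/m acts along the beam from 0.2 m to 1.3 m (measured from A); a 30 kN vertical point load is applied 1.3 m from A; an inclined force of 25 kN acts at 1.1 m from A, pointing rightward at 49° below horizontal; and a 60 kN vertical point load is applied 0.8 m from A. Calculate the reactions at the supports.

Resultant of the distributed load: 5.4 × 1.1 = 5.94 kN at 0.75 m from A.
ΣM about A: C_y·1.5 − (5.4·1.1)·0.75 − 30·1.3 − 25·sin49°·1.1 − 60·0.8 = 0 → C_y = 112.21/1.5 = 74.8067 ≈ 74.81 kN.
ΣF_y = 0: A_y + 74.8067 − 5.4·1.1 − 30 − 25·sin49° − 60 = 0 → A_y = 40.00 kN.
ΣF_x = 0: A_x + 25·cos49° = 0 → A_x = -16.40 kN.

A_x = -16.40 kN, A_y = 40.00 kN, C_y = 74.81 kN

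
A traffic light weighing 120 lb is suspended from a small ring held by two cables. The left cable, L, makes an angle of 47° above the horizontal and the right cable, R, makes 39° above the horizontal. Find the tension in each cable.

ΣF_x = 0: −T_L·cos47° + T_R·cos39° = 0 → T_R = 0.877568·T_L.
ΣF_y = 0: T_L·sin47° + T_R·sin39° = 120.
Substitute: T_L·(0.731354 + 0.877568·0.62932) = 120 → T_L = 93.4852 ≈ 93.49 lb.
Then T_R = 0.877568 × 93.4852 = 82.04 lb.

T_L = 93.49 lb, T_R = 82.04 lb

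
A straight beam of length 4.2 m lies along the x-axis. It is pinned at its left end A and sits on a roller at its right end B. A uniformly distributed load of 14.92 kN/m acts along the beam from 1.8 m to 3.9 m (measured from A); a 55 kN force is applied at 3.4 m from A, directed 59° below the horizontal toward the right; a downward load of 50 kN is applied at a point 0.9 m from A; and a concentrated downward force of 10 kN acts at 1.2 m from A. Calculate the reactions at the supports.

A_x = -28.33 kN, A_y = 65.48 kN, B_y = 73.00 kN

Resultant of the distributed load: 14.92 × 2.1 = 31.332 kN at 2.85 m from A.
Moments about A: B_y·4.2 − (14.92·2.1)·2.85 − 55·sin59°·3.4 − 50·0.9 − 10·1.2 = 0 → B_y = 306.586/4.2 = 72.9967 ≈ 73.00 kN.
ΣF_y = 0: A_y + 72.9967 − 14.92·2.1 − 55·sin59° − 50 − 10 = 0 → A_y = 65.48 kN.
ΣF_x = 0: A_x + 55·cos59° = 0 → A_x = -28.33 kN.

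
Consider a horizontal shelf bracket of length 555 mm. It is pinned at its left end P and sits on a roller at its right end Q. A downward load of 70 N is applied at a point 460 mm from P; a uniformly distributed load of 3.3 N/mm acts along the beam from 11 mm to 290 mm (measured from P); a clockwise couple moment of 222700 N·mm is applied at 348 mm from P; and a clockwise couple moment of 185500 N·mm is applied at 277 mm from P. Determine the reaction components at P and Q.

P_x = 0, P_y = -52.48 N, Q_y = 1043 N

Resultant of the distributed load: 3.3 × 279 = 920.7 N at 150.5 mm from P.
Moments about P: Q_y·555 − 70·460 − (3.3·279)·150.5 − 222700 − 185500 = 0 → Q_y = 578965.35/555 = 1043.18 ≈ 1043 N.
ΣF_y = 0: P_y + 1043.18 − 70 − 3.3·279 = 0 → P_y = -52.48 N.
ΣF_x = 0: no horizontal applied forces, so P_x = 0.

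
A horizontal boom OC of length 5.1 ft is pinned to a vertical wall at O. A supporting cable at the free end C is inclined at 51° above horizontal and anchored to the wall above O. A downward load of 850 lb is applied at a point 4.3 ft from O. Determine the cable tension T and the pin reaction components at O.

ΣM about O: T·sin51°·5.1 − 850·4.3 = 0 → T = 3655/(5.1·0.777146) = 922.178 ≈ 922.2 lb.
ΣF_x = 0: O_x − T·cos51° = 0 → O_x = 922.178 × 0.62932 = 580.3 lb.
ΣF_y = 0: O_y + T·sin51° − 850 = 0 → O_y = 850 − 922.178 × 0.777146 = 133.3 lb.

T = 922.2 lb, O_x = 580.3 lb, O_y = 133.3 lb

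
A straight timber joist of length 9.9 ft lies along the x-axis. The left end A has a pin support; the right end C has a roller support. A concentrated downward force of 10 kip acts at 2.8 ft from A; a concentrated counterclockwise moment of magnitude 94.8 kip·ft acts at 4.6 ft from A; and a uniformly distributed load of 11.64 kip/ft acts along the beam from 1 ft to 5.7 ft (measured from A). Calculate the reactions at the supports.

Resultant of the distributed load: 11.64 × 4.7 = 54.708 kip at 3.35 ft from A.
Taking moments about A: C_y·9.9 − 10·2.8 + 94.8 − (11.64·4.7)·3.35 = 0 → C_y = 116.4718/9.9 = 11.7648 ≈ 11.76 kip.
ΣF_y = 0: A_y + 11.7648 − 10 − 11.64·4.7 = 0 → A_y = 52.94 kip.
ΣF_x = 0: no horizontal applied forces, so A_x = 0.

A_x = 0, A_y = 52.94 kip, C_y = 11.76 kip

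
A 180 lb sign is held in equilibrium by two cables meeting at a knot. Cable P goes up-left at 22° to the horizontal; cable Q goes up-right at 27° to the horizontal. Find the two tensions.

T_P = 212.5 lb, T_Q = 221.1 lb

ΣF_x = 0: −T_P·cos22° + T_Q·cos27° = 0 → T_Q = 1.0406·T_P.
ΣF_y = 0: T_P·sin22° + T_Q·sin27° = 180.
Substitute: T_P·(0.374607 + 1.0406·0.45399) = 180 → T_P = 212.507 ≈ 212.5 lb.
Then T_Q = 1.0406 × 212.507 = 221.1 lb.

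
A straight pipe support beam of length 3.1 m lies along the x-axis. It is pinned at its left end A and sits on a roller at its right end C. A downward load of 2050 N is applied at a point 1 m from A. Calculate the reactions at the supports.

ΣM about A: C_y·3.1 − 2050·1 = 0 → C_y = 2050/3.1 = 661.29 ≈ 661.3 N.
ΣF_y = 0: A_y + 661.29 − 2050 = 0 → A_y = 1389 N.
ΣF_x = 0: no horizontal applied forces, so A_x = 0.

A_x = 0, A_y = 1389 N, C_y = 661.3 N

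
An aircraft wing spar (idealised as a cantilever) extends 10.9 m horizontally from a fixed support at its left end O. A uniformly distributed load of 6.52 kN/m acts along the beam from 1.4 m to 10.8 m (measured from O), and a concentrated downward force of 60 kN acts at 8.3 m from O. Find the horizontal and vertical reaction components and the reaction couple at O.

Resultant of the distributed load: 6.52 × 9.4 = 61.288 kN at 6.1 m from O.
ΣF_x = 0: O_x = 0.
ΣF_y = 0: O_y − 6.52·9.4 − 60 = 0 → O_y = 121.3 kN.
ΣM about O: M_O − (6.52·9.4)·6.1 − 60·8.3 = 0 → M_O = 871.9 kN·m.

O_x = 0, O_y = 121.3 kN, M_O = 871.9 kN·m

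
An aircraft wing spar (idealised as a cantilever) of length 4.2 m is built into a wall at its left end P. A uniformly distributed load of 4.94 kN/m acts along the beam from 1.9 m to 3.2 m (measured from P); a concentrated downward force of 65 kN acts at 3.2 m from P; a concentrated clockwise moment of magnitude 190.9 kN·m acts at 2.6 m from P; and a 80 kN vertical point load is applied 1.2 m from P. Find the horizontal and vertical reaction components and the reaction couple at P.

Resultant of the distributed load: 4.94 × 1.3 = 6.422 kN at 2.55 m from P.
ΣF_x = 0: P_x = 0.
ΣF_y = 0: P_y − 4.94·1.3 − 65 − 80 = 0 → P_y = 151.4 kN.
ΣM about P: M_P − (4.94·1.3)·2.55 − 65·3.2 − 190.9 − 80·1.2 = 0 → M_P = 511.3 kN·m.

P_x = 0, P_y = 151.4 kN, M_P = 511.3 kN·m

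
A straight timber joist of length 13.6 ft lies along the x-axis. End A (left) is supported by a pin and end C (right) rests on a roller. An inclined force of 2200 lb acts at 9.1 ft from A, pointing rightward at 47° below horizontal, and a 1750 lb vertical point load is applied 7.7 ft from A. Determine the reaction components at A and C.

Moments about A: C_y·13.6 − 2200·sin47°·9.1 − 1750·7.7 = 0 → C_y = 28116.7/13.6 = 2067.4 ≈ 2067 lb.
ΣF_y = 0: A_y + 2067.4 − 2200·sin47° − 1750 = 0 → A_y = 1292 lb.
ΣF_x = 0: A_x + 2200·cos47° = 0 → A_x = -1500 lb.

A_x = -1500 lb, A_y = 1292 lb, C_y = 2067 lb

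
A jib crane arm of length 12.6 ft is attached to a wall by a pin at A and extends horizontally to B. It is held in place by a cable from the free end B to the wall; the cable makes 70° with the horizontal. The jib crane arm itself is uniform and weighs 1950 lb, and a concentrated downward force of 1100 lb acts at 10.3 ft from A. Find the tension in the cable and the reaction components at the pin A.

ΣM about A: T·sin70°·12.6 − 1950·6.3 − 1100·10.3 = 0 → T = 23615/(12.6·0.939693) = 1994.49 ≈ 1994 lb.
ΣF_x = 0: A_x − T·cos70° = 0 → A_x = 1994.49 × 0.34202 = 682.2 lb.
ΣF_y = 0: A_y + T·sin70° − 1950 − 1100 = 0 → A_y = 3050 − 1994.49 × 0.939693 = 1176 lb.

T = 1994 lb, A_x = 682.2 lb, A_y = 1176 lb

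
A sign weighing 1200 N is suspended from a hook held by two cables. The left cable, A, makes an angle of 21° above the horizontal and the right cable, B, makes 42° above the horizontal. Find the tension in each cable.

T_A = 1001 N, T_B = 1257 N

ΣF_x = 0: −T_A·cos21° + T_B·cos42° = 0 → T_B = 1.25626·T_A.
ΣF_y = 0: T_A·sin21° + T_B·sin42° = 1200.
Substitute: T_A·(0.358368 + 1.25626·0.669131) = 1200 → T_A = 1000.86 ≈ 1001 N.
Then T_B = 1.25626 × 1000.86 = 1257 N.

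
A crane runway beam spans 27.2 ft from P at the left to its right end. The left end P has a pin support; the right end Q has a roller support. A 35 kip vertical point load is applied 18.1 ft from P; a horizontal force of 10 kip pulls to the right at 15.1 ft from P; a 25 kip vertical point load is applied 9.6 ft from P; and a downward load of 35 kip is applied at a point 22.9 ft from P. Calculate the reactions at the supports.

ΣM about P: Q_y·27.2 − 35·18.1 − 25·9.6 − 35·22.9 = 0 → Q_y = 1675/27.2 = 61.5809 ≈ 61.58 kip.
ΣF_y = 0: P_y + 61.5809 − 35 − 25 − 35 = 0 → P_y = 33.42 kip.
ΣF_x = 0: P_x + 10 = 0 → P_x = -10.00 kip.

P_x = -10.00 kip, P_y = 33.42 kip, Q_y = 61.58 kip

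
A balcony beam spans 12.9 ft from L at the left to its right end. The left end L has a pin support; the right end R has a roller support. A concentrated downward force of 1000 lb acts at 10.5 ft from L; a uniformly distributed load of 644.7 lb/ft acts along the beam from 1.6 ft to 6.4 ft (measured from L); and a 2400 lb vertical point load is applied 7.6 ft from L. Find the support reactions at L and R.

L_x = 0, L_y = 3307 lb, R_y = 3187 lb

Resultant of the distributed load: 644.7 × 4.8 = 3094.56 lb at 4 ft from L.
Taking moments about L: R_y·12.9 − 1000·10.5 − (644.7·4.8)·4 − 2400·7.6 = 0 → R_y = 41118.24/12.9 = 3187.46 ≈ 3187 lb.
ΣF_y = 0: L_y + 3187.46 − 1000 − 644.7·4.8 − 2400 = 0 → L_y = 3307 lb.
ΣF_x = 0: no horizontal applied forces, so L_x = 0.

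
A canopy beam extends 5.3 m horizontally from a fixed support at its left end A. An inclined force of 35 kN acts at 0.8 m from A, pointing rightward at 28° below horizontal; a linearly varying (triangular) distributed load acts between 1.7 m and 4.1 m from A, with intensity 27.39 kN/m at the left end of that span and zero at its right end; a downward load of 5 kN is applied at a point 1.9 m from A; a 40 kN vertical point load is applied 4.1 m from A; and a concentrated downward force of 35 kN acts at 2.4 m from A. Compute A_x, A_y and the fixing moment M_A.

A_x = -30.90 kN, A_y = 129.3 kN, M_A = 352.8 kN·m

Resultant of the triangular load: ½ × 27.39 × 2.4 = 32.868 kN, acting at 2.5 m from A (one-third of the span from the peak).
ΣF_x = 0: A_x + 35·cos28° = 0 → A_x = -30.90 kN.
ΣF_y = 0: A_y − 35·sin28° − ½·27.39·2.4 − 5 − 40 − 35 = 0 → A_y = 129.3 kN.
ΣM about A: M_A − 35·sin28°·0.8 − (½·27.39·2.4)·2.5 − 5·1.9 − 40·4.1 − 35·2.4 = 0 → M_A = 352.8 kN·m.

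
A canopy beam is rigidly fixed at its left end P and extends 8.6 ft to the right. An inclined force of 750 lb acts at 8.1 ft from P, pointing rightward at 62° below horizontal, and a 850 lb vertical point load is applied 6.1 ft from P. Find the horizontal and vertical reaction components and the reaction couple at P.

ΣF_x = 0: P_x + 750·cos62° = 0 → P_x = -352.1 lb.
ΣF_y = 0: P_y − 750·sin62° − 850 = 0 → P_y = 1512 lb.
ΣM about P: M_P − 750·sin62°·8.1 − 850·6.1 = 0 → M_P = 10550 lb·ft.

P_x = -352.1 lb, P_y = 1512 lb, M_P = 10550 lb·ft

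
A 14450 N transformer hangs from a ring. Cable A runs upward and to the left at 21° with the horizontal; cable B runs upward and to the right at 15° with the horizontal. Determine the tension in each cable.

ΣF_x = 0: −T_A·cos21° + T_B·cos15° = 0 → T_B = 0.966514·T_A.
ΣF_y = 0: T_A·sin21° + T_B·sin15° = 14450.
Substitute: T_A·(0.358368 + 0.966514·0.258819) = 14450 → T_A = 23746.1 ≈ 23750 N.
Then T_B = 0.966514 × 23746.1 = 22950 N.

T_A = 23750 N, T_B = 22950 N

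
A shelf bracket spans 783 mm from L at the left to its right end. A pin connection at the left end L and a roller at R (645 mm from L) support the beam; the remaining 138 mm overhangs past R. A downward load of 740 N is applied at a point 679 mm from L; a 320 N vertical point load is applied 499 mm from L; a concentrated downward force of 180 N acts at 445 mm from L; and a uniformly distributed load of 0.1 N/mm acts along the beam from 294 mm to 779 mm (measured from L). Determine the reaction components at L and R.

L_x = 0, L_y = 97.40 N, R_y = 1191 N

Resultant of the distributed load: 0.1 × 485 = 48.5 N at 536.5 mm from L.
Moments about L: R_y·645 − 740·679 − 320·499 − 180·445 − (0.1·485)·536.5 = 0 → R_y = 768260.25/645 = 1191.1 ≈ 1191 N.
ΣF_y = 0: L_y + 1191.1 − 740 − 320 − 180 − 0.1·485 = 0 → L_y = 97.40 N.
ΣF_x = 0: no horizontal applied forces, so L_x = 0.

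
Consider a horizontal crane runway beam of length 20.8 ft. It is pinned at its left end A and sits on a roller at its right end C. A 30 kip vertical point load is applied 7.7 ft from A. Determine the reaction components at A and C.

Taking moments about A: C_y·20.8 − 30·7.7 = 0 → C_y = 231/20.8 = 11.1058 ≈ 11.11 kip.
ΣF_y = 0: A_y + 11.1058 − 30 = 0 → A_y = 18.89 kip.
ΣF_x = 0: no horizontal applied forces, so A_x = 0.

A_x = 0, A_y = 18.89 kip, C_y = 11.11 kip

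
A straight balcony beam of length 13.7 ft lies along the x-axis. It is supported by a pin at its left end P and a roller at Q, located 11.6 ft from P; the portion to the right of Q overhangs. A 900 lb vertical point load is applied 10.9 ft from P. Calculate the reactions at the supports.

ΣM about P: Q_y·11.6 − 900·10.9 = 0 → Q_y = 9810/11.6 = 845.69 ≈ 845.7 lb.
ΣF_y = 0: P_y + 845.69 − 900 = 0 → P_y = 54.31 lb.
ΣF_x = 0: no horizontal applied forces, so P_x = 0.

P_x = 0, P_y = 54.31 lb, Q_y = 845.7 lb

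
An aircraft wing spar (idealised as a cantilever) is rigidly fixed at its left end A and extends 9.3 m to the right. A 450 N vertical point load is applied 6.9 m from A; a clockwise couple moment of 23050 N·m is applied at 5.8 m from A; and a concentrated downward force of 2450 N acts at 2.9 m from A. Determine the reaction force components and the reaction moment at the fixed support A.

ΣF_x = 0: A_x = 0.
ΣF_y = 0: A_y − 450 − 2450 = 0 → A_y = 2900 N.
ΣM about A: M_A − 450·6.9 − 23050 − 2450·2.9 = 0 → M_A = 33260 N·m.

A_x = 0, A_y = 2900 N, M_A = 33260 N·m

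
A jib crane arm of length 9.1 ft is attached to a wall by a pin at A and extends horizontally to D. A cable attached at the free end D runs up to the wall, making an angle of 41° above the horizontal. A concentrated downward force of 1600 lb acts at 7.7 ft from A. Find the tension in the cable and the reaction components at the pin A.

T = 2064 lb, A_x = 1557 lb, A_y = 246.2 lb

ΣM about A: T·sin41°·9.1 − 1600·7.7 = 0 → T = 12320/(9.1·0.656059) = 2063.6 ≈ 2064 lb.
ΣF_x = 0: A_x − T·cos41° = 0 → A_x = 2063.6 × 0.75471 = 1557 lb.
ΣF_y = 0: A_y + T·sin41° − 1600 = 0 → A_y = 1600 − 2063.6 × 0.656059 = 246.2 lb.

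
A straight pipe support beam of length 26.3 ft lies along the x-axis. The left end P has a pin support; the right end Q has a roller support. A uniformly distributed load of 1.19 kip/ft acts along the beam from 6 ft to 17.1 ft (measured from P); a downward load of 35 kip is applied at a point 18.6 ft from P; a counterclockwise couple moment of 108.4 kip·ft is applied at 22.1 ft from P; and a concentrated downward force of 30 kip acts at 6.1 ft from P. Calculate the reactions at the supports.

P_x = 0, P_y = 44.82 kip, Q_y = 33.39 kip

Resultant of the distributed load: 1.19 × 11.1 = 13.209 kip at 11.55 ft from P.
ΣM about P: Q_y·26.3 − (1.19·11.1)·11.55 − 35·18.6 + 108.4 − 30·6.1 = 0 → Q_y = 878.16395/26.3 = 33.3903 ≈ 33.39 kip.
ΣF_y = 0: P_y + 33.3903 − 1.19·11.1 − 35 − 30 = 0 → P_y = 44.82 kip.
ΣF_x = 0: no horizontal applied forces, so P_x = 0.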